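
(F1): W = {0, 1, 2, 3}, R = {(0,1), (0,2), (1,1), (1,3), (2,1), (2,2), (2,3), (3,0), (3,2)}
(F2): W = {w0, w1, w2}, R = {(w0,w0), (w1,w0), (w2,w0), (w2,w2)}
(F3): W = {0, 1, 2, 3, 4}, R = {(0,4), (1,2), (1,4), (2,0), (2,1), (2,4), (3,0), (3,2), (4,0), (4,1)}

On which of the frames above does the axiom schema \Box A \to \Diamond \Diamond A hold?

This is the axiom for a generalized confluence (Geach) condition; its first-order frame correspondent is \forall x \exists w (xRw \wedge x R^2 w).
(F1): satisfies the condition.
(F2): satisfies the condition.
(F3): fails — at 0 but no w with 0Rw and 0R²w.

(F1), (F2)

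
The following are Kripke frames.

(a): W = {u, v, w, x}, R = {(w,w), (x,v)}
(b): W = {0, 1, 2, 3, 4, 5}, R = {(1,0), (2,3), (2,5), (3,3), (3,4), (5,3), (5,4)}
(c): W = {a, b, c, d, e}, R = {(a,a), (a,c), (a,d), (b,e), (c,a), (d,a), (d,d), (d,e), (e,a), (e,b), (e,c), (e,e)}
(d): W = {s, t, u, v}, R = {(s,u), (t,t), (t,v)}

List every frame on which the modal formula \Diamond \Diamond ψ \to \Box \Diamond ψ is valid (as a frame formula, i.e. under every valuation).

The schema corresponds to a generalized confluence (Geach) condition: \forall x \forall y \forall z ((x R^2 y \wedge xRz) \to \exists w (y = w \wedge zRw)).
(a): condition met.
(b): fails — 3R²3, 3R4 but no w with 3=w and 4Rw.
(c): fails — aR²c, aRc but no w with c=w and cRw.
(d): fails — tR²t, tRv but no w with t=w and vRw.

(a)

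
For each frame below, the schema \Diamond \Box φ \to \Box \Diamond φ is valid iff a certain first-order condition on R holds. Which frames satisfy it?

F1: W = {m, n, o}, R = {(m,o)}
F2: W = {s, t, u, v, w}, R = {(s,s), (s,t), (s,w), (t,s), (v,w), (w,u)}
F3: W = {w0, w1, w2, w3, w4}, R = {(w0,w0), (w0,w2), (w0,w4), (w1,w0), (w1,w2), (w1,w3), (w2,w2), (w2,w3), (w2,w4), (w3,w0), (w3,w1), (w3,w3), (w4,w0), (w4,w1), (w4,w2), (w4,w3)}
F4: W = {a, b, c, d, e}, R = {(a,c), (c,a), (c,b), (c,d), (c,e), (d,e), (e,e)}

F3

The schema corresponds to convergence: \forall x \forall y \forall z (Rxy \wedge Rxz \to \exists w (Ryw \wedge Rzw)).
F1: fails — Rmo and Rmo but o and o have no common successor.
F2: fails — Rsw and Rss but w and s have no common successor.
F3: holds.
F4: fails — Rcd and Rcb but d and b have no common successor.
Valid on: F3.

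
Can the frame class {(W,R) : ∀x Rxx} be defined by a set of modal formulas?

Yes: it is reflexivity, defined by the T schema □p → p.
Suppose □p→p is valid. At any x set V(p)={w : Rxw}. Then □p holds at x, so p holds at x, i.e. Rxx.

Yes, by □p → p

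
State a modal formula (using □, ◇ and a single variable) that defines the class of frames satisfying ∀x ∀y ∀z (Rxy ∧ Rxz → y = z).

◇s → □s

A defining formula is ◇s → □s (the CD axiom).
Suppose ◇s→□s is valid. Take Rxy, Rxz and set V(s)={y}. Then ◇s at x, so □s at x, so s at z, i.e. z=y.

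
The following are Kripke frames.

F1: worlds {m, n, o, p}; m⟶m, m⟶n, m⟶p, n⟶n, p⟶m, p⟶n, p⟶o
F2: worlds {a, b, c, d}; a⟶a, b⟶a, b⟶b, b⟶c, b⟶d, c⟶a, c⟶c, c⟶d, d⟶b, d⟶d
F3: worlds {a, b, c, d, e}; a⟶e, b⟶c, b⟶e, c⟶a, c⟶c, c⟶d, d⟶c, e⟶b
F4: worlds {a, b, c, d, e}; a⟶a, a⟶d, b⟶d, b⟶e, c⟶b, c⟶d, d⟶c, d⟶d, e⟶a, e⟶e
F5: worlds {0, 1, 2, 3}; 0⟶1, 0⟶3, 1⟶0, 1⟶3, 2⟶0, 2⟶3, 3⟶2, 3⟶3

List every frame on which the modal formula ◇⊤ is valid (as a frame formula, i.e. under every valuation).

Frame correspondent (Sahlqvist): ∀x ∃y Rxy — i.e. seriality.
F1: fails — world o has no successor.
F2: condition met.
F3: condition met.
F4: condition met.
F5: condition met.

F2, F3, F4, F5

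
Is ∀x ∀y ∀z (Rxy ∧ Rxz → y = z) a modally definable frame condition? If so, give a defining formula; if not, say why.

The condition is partial functionality. A defining modal formula is ◇q → □q.
Suppose ◇q→□q is valid. Take Rxy, Rxz and set V(q)={y}. Then ◇q at x, so □q at x, so q at z, i.e. z=y.

Definable; ◇q → □q defines it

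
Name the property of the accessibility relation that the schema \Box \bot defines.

□⊥ is valid iff no world has any successor (otherwise □⊥ fails at any world with one).
The converse is a direct semantic check.
So the correspondent is emptiness of R.

emptiness of R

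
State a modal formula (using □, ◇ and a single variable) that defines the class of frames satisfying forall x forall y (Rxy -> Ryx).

ψ → □◇ψ

This is symmetry; the standard corresponding axiom is B: ψ → □◇ψ.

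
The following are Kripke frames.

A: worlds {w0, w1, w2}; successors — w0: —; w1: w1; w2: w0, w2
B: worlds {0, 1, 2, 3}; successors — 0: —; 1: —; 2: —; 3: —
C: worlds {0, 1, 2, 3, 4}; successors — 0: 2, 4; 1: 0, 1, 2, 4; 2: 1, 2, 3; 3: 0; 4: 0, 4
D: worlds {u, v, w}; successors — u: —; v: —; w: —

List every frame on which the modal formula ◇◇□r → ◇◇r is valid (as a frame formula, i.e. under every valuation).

This is the axiom for a generalized confluence (Geach) condition; its first-order frame correspondent is ∀x ∀y (xR²y → ∃w (yRw ∧ xR²w)).
A: fails — w2R²w0 but no w with w0Rw and w2R²w.
B: holds.
C: holds.
D: holds.

B, C, D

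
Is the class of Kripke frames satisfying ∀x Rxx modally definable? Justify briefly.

Yes, by □r → r

Yes: it is reflexivity, defined by the T schema □r → r.
Suppose □r→r is valid. At any x set V(r)={w : Rxw}. Then □r holds at x, so r holds at x, i.e. Rxx.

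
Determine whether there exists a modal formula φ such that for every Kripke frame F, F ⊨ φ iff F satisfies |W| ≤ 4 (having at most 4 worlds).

No — not modally definable

Modal frame validity is preserved under disjoint unions.
Any modal formula valid on each of 5 disjoint one-world frames is valid on their disjoint union (validity is preserved under disjoint unions). Each one-world frame has |W|=1≤4, but the union has |W|=5.
So the class is not modally definable.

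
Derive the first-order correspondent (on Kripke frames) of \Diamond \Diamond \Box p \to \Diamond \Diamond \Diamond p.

This is a Sahlqvist (Geach-type) schema ◇^2□^1p → □^0◇^3p.
Minimal-valuation argument: fix x; take any y with xR^2y and any z with xR^0z. Set V(p) to the set of worlds R-reachable from y in exactly 1 step. Then □^1p holds at y, so the antecedent holds at x; validity forces ◇^3p at z, giving a w with zR^3w and yR^1w.
First-order correspondent: \forall x \forall y (x R^2 y \to \exists w (yRw \wedge x R^3 w)).

\forall x \forall y (x R^2 y \to \exists w (yRw \wedge x R^3 w))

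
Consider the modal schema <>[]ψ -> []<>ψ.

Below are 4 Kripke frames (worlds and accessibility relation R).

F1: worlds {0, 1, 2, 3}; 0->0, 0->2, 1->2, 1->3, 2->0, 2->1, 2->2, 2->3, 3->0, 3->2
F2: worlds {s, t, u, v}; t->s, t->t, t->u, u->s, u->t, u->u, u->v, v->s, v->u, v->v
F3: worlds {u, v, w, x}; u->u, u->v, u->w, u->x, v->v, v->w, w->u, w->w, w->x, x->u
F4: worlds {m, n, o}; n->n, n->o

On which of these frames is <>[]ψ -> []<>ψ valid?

This is the axiom for convergence; its first-order frame correspondent is forall x forall y forall z (Rxy & Rxz -> exists w (Ryw & Rzw)).
F1: ✓.
F2: fails — Rts and Rts but s and s have no common successor.
F3: fails — Ruv and Rux but v and x have no common successor.
F4: fails — Rnn and Rno but n and o have no common successor.

F1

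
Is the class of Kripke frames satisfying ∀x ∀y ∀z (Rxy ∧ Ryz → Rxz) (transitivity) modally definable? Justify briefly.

Yes, by □q → □□q

Yes: it is transitivity, defined by the 4 schema □q → □□q.
Suppose □q→□□q is valid. Take Rxy, Ryz and set V(q)={w : Rxw}. Then □q at x, so □□q at x, so □q at y, so q at z, i.e. Rxz.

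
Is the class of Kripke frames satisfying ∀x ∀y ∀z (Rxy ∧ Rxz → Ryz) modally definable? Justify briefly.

This is a Sahlqvist condition; the 5 axiom ◇p → □◇p defines it.

Definable; ◇p → □◇p defines it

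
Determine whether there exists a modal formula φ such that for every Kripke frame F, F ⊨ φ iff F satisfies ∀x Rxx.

Yes — defined by □p → p

The condition is reflexivity. A defining modal formula is □p → p.
Suppose □p→p is valid. At any x set V(p)={w : Rxw}. Then □p holds at x, so p holds at x, i.e. Rxx.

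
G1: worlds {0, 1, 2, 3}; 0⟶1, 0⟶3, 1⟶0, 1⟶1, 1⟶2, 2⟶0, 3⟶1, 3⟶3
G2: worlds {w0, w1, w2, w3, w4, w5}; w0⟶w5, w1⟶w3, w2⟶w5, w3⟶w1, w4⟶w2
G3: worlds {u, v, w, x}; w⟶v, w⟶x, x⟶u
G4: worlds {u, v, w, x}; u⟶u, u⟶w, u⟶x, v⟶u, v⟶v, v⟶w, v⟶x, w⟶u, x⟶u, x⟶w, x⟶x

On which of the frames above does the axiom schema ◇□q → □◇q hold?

G4

Frame correspondent (Sahlqvist): ∀x ∀y ∀z (Rxy ∧ Rxz → ∃w (Ryw ∧ Rzw)) — i.e. convergence.
G1: fails — R10 and R12 but 0 and 2 have no common successor.
G2: fails — Rw0w5 and Rw0w5 but w5 and w5 have no common successor.
G3: fails — Rwx and Rwv but x and v have no common successor.
G4: condition met.
Valid on: G4.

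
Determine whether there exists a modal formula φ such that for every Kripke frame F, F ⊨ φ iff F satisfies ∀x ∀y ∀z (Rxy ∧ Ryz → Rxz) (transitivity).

Yes: it is transitivity, defined by the 4 schema □q → □□q.
Suppose □q→□□q is valid. Take Rxy, Ryz and set V(q)={w : Rxw}. Then □q at x, so □□q at x, so □q at y, so q at z, i.e. Rxz.

Yes, by □q → □□q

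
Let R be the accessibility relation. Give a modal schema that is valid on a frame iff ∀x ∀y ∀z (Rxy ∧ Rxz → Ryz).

The condition is the Euclidean property. The 5 schema ◇ψ → □◇ψ defines it.
Suppose ◇ψ→□◇ψ is valid. Take Rxy, Rxz and set V(ψ)={y}. Then ◇ψ at x, so □◇ψ at x, so ◇ψ at z, so some w with Rzw has ψ; w=y, i.e. Rzy. By symmetry of the argument, Ryz.

◇ψ → □◇ψ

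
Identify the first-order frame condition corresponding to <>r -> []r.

Suppose ◇r→□r is valid. Take Rxy, Rxz and set V(r)={y}. Then ◇r at x, so □r at x, so r at z, i.e. z=y.
The converse is a direct semantic check.
So the correspondent is partial functionality.

partial functionality: forall x forall y forall z (Rxy & Rxz -> y = z)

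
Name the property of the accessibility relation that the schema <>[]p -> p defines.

Replacing p by ¬p and contraposing gives the equivalent schema p → □◇p.
Suppose p→□◇p is valid. Take Rxy and set V(p)={x}. Then p at x, so □◇p at x, so ◇p at y, so some z with Ryz has p; z=x, i.e. Ryx.

symmetry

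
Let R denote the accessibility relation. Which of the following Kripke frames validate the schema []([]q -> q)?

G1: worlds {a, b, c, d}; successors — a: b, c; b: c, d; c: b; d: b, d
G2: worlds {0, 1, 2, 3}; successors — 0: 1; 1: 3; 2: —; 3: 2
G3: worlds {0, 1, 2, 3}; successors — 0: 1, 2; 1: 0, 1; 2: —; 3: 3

This is the axiom for shift-reflexivity; its first-order frame correspondent is forall x forall y (Rxy -> Ryy).
G1: fails — Rbc but not Rcc.
G2: fails — R01 but not R11.
G3: fails — R10 but not R00.

none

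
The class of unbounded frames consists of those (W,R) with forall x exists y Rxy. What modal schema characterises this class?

□q → ◇q

The condition is seriality. The D schema □q → ◇q defines it.
Suppose □q→◇q is valid. At any x set V(q)=W. Then □q at x, so ◇q at x, so x has a successor.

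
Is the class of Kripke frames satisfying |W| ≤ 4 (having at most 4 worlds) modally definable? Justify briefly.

No

Modal frame validity is preserved under disjoint unions.
Any modal formula valid on each of 5 disjoint one-world frames is valid on their disjoint union (validity is preserved under disjoint unions). Each one-world frame has |W|=1≤4, but the union has |W|=5.
So no modal formula (or set of formulas) defines exactly the |W|≤4 frames.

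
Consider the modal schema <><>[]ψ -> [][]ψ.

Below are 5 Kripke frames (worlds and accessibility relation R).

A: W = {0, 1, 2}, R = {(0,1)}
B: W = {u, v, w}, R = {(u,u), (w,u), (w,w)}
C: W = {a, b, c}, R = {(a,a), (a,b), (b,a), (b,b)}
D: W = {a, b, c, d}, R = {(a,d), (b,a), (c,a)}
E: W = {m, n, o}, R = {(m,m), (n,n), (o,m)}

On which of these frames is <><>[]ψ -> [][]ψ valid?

A, C, E

This is the axiom for a generalized confluence (Geach) condition; its first-order frame correspondent is forall x forall y forall z ((x R^2 y & x R^2 z) -> exists w (yRw & z = w)).
A: ✓.
B: fails — wR²u, wR²w but no t with uRt and w=t.
C: ✓.
D: fails — bR²d, bR²d but no w with dRw and d=w.
E: ✓.
Valid on: A, C, E.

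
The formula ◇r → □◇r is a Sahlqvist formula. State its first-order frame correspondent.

The Euclidean property

This schema is the 5 axiom.
Its frame correspondent is the Euclidean property — ∀x ∀y ∀z (Rxy ∧ Rxz → Ryz).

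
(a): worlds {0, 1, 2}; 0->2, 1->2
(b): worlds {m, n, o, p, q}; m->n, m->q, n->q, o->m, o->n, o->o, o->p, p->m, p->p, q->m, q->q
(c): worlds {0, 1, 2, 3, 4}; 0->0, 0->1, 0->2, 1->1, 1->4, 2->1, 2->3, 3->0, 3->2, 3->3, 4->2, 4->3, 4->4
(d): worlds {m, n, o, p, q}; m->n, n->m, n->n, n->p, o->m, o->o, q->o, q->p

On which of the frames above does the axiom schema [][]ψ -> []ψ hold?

Frame correspondent (Sahlqvist): forall x forall y (Rxy -> exists z (Rxz & Rzy)) — i.e. density.
(a): fails — R12 but no z with R1z and Rz2.
(b): fails — Rmn but no z with Rmz and Rzn.
(c): satisfies the condition.
(d): fails — Rqp but no z with Rqz and Rzp.
Valid on: (c).

(c)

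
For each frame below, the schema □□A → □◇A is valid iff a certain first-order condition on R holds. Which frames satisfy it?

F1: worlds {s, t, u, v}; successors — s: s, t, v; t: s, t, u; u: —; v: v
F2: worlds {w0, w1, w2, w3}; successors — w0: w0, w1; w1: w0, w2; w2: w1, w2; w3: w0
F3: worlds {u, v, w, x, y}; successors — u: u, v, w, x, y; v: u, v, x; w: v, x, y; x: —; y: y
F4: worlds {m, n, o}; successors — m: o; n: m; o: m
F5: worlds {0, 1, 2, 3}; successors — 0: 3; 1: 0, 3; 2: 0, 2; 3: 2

F2, F4, F5

The schema corresponds to a generalized confluence (Geach) condition: ∀x ∀z (xRz → ∃w (xR²w ∧ zRw)).
F1: fails — tRu but no w with tR²w and uRw.
F2: ✓.
F3: fails — uRx but no t with uR²t and xRt.
F4: ✓.
F5: ✓.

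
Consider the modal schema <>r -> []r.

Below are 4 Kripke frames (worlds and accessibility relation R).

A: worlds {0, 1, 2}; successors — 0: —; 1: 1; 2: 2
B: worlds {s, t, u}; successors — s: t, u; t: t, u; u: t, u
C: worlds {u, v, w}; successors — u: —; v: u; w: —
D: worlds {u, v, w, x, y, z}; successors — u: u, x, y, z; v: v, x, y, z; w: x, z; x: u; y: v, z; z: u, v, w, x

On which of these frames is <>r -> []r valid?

This is the axiom for partial functionality; its first-order frame correspondent is forall x forall y forall z (Rxy & Rxz -> y = z).
A: holds.
B: fails — s sees both t and u.
C: holds.
D: fails — u sees both u and x.
Valid on: A, C.

A, C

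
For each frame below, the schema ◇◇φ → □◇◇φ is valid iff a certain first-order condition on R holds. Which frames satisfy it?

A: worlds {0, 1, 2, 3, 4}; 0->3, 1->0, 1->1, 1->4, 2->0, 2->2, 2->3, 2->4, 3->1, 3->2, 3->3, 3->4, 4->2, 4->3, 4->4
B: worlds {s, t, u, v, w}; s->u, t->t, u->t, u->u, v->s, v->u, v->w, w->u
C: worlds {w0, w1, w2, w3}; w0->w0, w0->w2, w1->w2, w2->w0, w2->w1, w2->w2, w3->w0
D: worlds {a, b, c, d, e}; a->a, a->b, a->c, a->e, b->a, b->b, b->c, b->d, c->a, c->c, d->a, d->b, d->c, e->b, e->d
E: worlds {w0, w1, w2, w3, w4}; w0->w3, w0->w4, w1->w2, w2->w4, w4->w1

C

The schema corresponds to a generalized confluence (Geach) condition: ∀x ∀y ∀z ((xR²y ∧ xRz) → ∃w (y = w ∧ zR²w)).
A: fails — 1R²0, 1R0 but no w with 0=w and 0R²w.
B: fails — uR²u, uRt but no w* with u=w* and tR²w*.
C: ✓.
D: fails — aR²d, aRc but no w with d=w and cR²w.
E: fails — w0R²w1, w0Rw3 but no w with w1=w and w3R²w.
Valid on: C.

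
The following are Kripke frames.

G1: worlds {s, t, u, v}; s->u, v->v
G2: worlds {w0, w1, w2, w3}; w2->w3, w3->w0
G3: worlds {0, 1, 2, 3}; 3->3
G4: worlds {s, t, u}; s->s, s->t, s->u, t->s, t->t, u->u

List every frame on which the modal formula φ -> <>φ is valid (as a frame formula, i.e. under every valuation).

The schema corresponds to reflexivity: forall x Rxx.
G1: fails — world s does not see itself.
G2: fails — world w0 does not see itself.
G3: fails — world 0 does not see itself.
G4: holds.
Valid on: G4.

G4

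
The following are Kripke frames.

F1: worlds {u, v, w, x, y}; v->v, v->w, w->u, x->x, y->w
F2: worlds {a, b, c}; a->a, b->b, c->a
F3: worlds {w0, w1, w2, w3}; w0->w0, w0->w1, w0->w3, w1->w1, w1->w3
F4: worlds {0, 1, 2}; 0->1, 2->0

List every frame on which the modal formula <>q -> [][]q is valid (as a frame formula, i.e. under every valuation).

F2

Frame correspondent (Sahlqvist): forall x forall y forall z ((xRy & x R^2 z) -> exists w (y = w & z = w)) — i.e. a generalized confluence (Geach) condition.
F1: fails — vRv, vR²u but v ≠ u.
F2: satisfies the condition.
F3: fails — w0Rw0, w0R²w1 but w0 ≠ w1.
F4: fails — 2R0, 2R²1 but 0 ≠ 1.
Valid on: F2.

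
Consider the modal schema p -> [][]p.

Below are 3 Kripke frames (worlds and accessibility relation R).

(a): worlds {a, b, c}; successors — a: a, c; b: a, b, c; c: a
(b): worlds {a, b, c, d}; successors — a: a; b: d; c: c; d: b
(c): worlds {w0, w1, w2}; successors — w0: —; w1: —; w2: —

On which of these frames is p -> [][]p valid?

The schema corresponds to a generalized confluence (Geach) condition: forall x forall z (x R^2 z -> exists w (x = w & z = w)).
(a): fails — aR²c but a ≠ c.
(b): condition met.
(c): condition met.
Valid on: (b), (c).

(b), (c)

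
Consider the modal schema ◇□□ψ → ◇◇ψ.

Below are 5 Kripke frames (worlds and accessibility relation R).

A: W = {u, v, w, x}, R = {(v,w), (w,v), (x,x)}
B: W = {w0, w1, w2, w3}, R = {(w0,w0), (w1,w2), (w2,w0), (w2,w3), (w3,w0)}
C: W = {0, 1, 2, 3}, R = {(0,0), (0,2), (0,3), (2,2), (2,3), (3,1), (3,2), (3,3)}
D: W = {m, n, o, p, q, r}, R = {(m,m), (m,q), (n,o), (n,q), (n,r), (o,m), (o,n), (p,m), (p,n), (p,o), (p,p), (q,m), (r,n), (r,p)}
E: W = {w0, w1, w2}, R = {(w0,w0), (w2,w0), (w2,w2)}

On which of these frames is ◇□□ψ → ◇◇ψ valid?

B, D, E

This is the axiom for a generalized confluence (Geach) condition; its first-order frame correspondent is ∀x ∀y (xRy → ∃w (yR²w ∧ xR²w)).
A: fails — vRw but no t with wR²t and vR²t.
B: holds.
C: fails — 3R1 but no w with 1R²w and 3R²w.
D: holds.
E: holds.
Valid on: B, D, E.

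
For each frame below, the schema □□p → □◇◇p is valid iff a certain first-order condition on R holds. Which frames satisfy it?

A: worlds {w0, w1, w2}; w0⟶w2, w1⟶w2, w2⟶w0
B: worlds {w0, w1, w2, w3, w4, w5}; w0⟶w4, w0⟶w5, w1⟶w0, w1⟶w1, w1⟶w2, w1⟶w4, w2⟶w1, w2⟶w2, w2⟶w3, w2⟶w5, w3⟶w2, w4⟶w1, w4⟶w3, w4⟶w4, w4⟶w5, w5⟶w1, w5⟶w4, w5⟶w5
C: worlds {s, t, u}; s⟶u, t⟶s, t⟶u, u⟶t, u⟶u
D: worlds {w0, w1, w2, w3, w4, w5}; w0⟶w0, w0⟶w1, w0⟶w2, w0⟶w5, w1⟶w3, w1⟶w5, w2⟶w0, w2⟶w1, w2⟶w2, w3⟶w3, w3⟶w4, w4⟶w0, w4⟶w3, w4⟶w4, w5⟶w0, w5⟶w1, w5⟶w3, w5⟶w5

B, C, D

The schema corresponds to a generalized confluence (Geach) condition: ∀x ∀z (xRz → ∃w (xR²w ∧ zR²w)).
A: fails — w0Rw2 but no w with w0R²w and w2R²w.
B: ✓.
C: ✓.
D: ✓.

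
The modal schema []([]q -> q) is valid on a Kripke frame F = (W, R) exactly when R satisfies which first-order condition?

shift-reflexivity

Suppose □(□q→q) is valid. Take Rxy and set V(q)={w : Ryw}. Then at y, □q holds; since □(□q→q) at x, □q→q at y, so q at y, i.e. Ryy.
Conversely, any frame satisfying forall x forall y (Rxy -> Ryy) validates the schema.
Frame condition: forall x forall y (Rxy -> Ryy).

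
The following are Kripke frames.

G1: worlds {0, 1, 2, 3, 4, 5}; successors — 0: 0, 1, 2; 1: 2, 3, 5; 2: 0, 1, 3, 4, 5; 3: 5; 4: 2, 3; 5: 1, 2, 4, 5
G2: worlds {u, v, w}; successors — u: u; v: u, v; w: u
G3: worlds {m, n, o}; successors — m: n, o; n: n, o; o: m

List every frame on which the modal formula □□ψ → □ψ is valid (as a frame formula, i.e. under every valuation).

The schema corresponds to density: ∀x ∀y (Rxy → ∃z (Rxz ∧ Rzy)).
G1: fails — R42 but no z with R4z and Rz2.
G2: ✓.
G3: fails — Rom but no z with Roz and Rzm.
Valid on: G2.

G2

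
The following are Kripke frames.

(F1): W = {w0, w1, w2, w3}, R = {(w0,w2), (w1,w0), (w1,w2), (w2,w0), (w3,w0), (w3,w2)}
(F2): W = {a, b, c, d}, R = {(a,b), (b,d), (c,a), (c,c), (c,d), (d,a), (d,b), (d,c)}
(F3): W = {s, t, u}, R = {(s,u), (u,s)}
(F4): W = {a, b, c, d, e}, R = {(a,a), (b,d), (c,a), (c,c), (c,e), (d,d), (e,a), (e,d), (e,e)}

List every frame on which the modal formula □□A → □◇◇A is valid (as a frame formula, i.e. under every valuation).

(F4)

This is the axiom for a generalized confluence (Geach) condition; its first-order frame correspondent is ∀x ∀z (xRz → ∃w (xR²w ∧ zR²w)).
(F1): fails — w0Rw2 but no w with w0R²w and w2R²w.
(F2): fails — aRb but no w with aR²w and bR²w.
(F3): fails — sRu but no w with sR²w and uR²w.
(F4): holds.
Valid on: (F4).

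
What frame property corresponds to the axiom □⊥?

This is the Ver axiom.
Its frame correspondent is emptiness of R — ∀x ∀y ¬Rxy.

emptiness of R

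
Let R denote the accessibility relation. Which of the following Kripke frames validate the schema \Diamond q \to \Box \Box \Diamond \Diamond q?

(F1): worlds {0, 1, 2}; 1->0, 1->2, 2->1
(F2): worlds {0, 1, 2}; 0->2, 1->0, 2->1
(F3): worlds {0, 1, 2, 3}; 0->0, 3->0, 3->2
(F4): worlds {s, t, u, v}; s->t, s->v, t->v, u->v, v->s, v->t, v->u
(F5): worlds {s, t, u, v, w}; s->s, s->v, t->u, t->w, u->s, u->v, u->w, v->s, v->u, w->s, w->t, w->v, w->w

(F2)

The schema corresponds to a generalized confluence (Geach) condition: \forall x \forall y \forall z ((xRy \wedge x R^2 z) \to \exists w (y = w \wedge z R^2 w)).
(F1): fails — 1R0, 1R²1 but no w with 0=w and 1R²w.
(F2): holds.
(F3): fails — 3R2, 3R²0 but no w with 2=w and 0R²w.
(F4): fails — sRv, sR²t but no w with v=w and tR²w.
(F5): fails — tRu, tR²t but no w* with u=w* and tR²w*.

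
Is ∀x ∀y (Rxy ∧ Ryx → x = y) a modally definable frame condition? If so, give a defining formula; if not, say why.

No — not modally definable

Any modally definable frame class is closed under surjective bounded morphisms.
The 4-cycle (worlds w0,w1,w2,w3 with w0→w1→w2→w3→w0) is antisymmetric. Sending even-indexed worlds to a and odd-indexed worlds to b is a surjective bounded morphism onto the two-world frame with a↔b, which is not antisymmetric.
So the class is not modally definable.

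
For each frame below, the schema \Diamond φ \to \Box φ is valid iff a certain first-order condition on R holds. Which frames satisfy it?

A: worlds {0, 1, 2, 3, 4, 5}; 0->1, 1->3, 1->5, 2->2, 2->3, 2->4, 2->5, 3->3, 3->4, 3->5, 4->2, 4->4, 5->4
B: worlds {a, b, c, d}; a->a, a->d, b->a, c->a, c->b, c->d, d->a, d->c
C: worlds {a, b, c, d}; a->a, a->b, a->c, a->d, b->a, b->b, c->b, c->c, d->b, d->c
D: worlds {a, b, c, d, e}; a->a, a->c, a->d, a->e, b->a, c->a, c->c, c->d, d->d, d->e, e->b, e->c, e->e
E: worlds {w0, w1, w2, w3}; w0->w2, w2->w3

E

The schema corresponds to partial functionality: \forall x \forall y \forall z (Rxy \wedge Rxz \to y = z).
A: fails — 1 sees both 3 and 5.
B: fails — a sees both a and d.
C: fails — a sees both a and b.
D: fails — a sees both a and c.
E: holds.
Valid on: E.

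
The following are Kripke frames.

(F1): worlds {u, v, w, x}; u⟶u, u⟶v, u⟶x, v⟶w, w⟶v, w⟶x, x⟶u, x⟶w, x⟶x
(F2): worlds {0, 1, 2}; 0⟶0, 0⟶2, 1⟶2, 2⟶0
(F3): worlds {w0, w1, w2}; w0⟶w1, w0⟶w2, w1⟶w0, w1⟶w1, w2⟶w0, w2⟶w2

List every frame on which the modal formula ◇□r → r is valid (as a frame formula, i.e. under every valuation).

Frame correspondent (Sahlqvist): ∀x ∀y (xRy → ∃w (yRw ∧ x = w)) — i.e. a generalized confluence (Geach) condition.
(F1): fails — uRv but no t with vRt and u=t.
(F2): fails — 1R2 but no w with 2Rw and 1=w.
(F3): condition met.
Valid on: (F3).

(F3)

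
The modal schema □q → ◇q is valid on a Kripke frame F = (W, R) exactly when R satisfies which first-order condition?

Seriality

Suppose □q→◇q is valid. At any x set V(q)=W. Then □q at x, so ◇q at x, so x has a successor.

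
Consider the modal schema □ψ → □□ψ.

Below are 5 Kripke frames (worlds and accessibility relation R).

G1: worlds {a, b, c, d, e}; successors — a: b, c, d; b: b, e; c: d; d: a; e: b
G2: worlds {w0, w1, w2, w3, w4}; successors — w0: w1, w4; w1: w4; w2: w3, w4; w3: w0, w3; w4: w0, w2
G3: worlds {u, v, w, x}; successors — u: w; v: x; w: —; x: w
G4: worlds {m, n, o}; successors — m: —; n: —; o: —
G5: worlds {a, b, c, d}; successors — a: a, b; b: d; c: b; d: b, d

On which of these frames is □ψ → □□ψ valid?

G4

This is the axiom for transitivity; its first-order frame correspondent is ∀x ∀y ∀z (Rxy ∧ Ryz → Rxz).
G1: fails — Reb and Rbe but not Ree.
G2: fails — Rw0w4 and Rw4w2 but not Rw0w2.
G3: fails — Rvx and Rxw but not Rvw.
G4: condition met.
G5: fails — Rab and Rbd but not Rad.
Valid on: G4.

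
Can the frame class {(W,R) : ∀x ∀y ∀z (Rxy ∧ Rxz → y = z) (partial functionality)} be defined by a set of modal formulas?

Yes: it is partial functionality, defined by the CD schema ◇r → □r.
Suppose ◇r→□r is valid. Take Rxy, Rxz and set V(r)={y}. Then ◇r at x, so □r at x, so r at z, i.e. z=y.

Yes — defined by ◇r → □r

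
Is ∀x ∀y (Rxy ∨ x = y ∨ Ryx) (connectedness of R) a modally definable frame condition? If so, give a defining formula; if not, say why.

Modal frame validity is preserved under disjoint unions.
Take 2 disjoint single-world reflexive frames: each is trivially connected, but their disjoint union has 2 worlds with no edge between distinct components, so it is not connected.
So the class is not modally definable.

No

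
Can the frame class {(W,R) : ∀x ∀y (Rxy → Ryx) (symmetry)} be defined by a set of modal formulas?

Yes, by q → □◇q

The condition is symmetry. A defining modal formula is q → □◇q.
Suppose q→□◇q is valid. Take Rxy and set V(q)={x}. Then q at x, so □◇q at x, so ◇q at y, so some z with Ryz has q; z=x, i.e. Ryx.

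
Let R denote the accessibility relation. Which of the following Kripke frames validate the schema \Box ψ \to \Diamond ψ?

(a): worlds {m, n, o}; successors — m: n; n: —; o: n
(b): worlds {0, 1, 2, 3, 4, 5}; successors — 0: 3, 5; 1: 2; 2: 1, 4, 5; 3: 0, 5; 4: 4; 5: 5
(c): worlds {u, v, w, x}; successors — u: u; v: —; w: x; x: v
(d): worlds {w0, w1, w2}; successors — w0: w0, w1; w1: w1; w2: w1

The schema corresponds to seriality: \forall x \exists y Rxy.
(a): fails — world n has no successor.
(b): satisfies the condition.
(c): fails — world v has no successor.
(d): satisfies the condition.

(b), (d)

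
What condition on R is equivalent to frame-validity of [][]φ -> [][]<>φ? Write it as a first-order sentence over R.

forall x forall z (x R^2 z -> exists w (x R^2 w & zRw))

This is a Sahlqvist (Geach-type) schema ◇^0□^2φ → □^2◇^1φ.
Minimal-valuation argument: fix x; take any y with xR^0y and any z with xR^2z. Set V(φ) to the set of worlds R-reachable from y in exactly 2 steps. Then □^2φ holds at y, so the antecedent holds at x; validity forces ◇^1φ at z, giving a w with zR^1w and yR^2w.
First-order correspondent: forall x forall z (x R^2 z -> exists w (x R^2 w & zRw)).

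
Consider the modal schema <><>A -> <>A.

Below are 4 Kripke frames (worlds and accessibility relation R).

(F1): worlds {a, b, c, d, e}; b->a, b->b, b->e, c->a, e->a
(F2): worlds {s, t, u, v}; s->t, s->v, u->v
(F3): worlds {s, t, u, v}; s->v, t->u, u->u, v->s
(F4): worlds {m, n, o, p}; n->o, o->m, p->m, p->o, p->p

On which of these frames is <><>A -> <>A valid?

The schema corresponds to transitivity: forall x forall y forall z (Rxy & Ryz -> Rxz).
(F1): ✓.
(F2): ✓.
(F3): fails — Rsv and Rvs but not Rss.
(F4): fails — Rno and Rom but not Rnm.

(F1), (F2)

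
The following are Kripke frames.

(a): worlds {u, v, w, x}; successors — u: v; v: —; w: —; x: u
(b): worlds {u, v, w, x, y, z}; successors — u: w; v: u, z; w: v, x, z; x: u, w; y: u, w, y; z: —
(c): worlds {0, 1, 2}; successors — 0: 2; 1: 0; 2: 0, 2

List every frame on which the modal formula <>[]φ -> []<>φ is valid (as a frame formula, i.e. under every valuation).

(c)

The schema corresponds to convergence: forall x forall y forall z (Rxy & Rxz -> exists w (Ryw & Rzw)).
(a): fails — Ruv and Ruv but v and v have no common successor.
(b): fails — Rvz and Rvz but z and z have no common successor.
(c): satisfies the condition.
Valid on: (c).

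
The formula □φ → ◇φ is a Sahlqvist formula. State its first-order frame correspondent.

Suppose □φ→◇φ is valid. At any x set V(φ)=W. Then □φ at x, so ◇φ at x, so x has a successor.
The converse is a direct semantic check.
Frame condition: ∀x ∃y Rxy.

seriality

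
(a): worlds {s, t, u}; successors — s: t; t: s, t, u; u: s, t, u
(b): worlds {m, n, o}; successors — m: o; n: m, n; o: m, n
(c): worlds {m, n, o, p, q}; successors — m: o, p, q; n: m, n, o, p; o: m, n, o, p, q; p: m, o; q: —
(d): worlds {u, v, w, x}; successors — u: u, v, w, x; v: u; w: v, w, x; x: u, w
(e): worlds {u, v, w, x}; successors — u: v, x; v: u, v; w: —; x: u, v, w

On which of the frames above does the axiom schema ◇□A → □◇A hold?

(a)

The schema corresponds to convergence: ∀x ∀y ∀z (Rxy ∧ Rxz → ∃w (Ryw ∧ Rzw)).
(a): satisfies the condition.
(b): fails — Rnn and Rnm but n and m have no common successor.
(c): fails — Rmo and Rmq but o and q have no common successor.
(d): fails — Ruv and Ruw but v and w have no common successor.
(e): fails — Rxw and Rxw but w and w have no common successor.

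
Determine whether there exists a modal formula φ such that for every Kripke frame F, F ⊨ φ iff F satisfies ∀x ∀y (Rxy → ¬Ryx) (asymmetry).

Modal frame validity is preserved under surjective bounded morphisms.
The 4-cycle (worlds s,t,u,v with s→t→u→v→s) is asymmetric. Mapping every world to a single reflexive point • is a surjective bounded morphism, and the reflexive point is not asymmetric (R•• but asymmetry requires ¬R••).
Hence asymmetry is not modally definable.

Not modally definable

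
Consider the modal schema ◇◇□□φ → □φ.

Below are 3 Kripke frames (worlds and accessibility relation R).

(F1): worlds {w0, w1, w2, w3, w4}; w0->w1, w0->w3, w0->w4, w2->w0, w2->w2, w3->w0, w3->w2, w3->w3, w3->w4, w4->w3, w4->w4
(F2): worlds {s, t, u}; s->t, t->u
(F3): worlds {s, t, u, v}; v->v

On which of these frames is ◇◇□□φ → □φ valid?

Frame correspondent (Sahlqvist): ∀x ∀y ∀z ((xR²y ∧ xRz) → ∃w (yR²w ∧ z = w)) — i.e. a generalized confluence (Geach) condition.
(F1): fails — w0R²w0, w0Rw1 but no w with w0R²w and w1=w.
(F2): fails — sR²u, sRt but no w with uR²w and t=w.
(F3): ✓.
Valid on: (F3).

(F3)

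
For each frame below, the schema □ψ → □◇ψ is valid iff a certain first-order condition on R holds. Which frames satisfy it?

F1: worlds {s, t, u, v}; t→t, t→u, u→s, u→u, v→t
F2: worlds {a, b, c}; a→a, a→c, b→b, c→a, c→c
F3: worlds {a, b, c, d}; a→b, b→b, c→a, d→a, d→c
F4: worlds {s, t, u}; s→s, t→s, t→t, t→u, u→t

F2, F4

The schema corresponds to a generalized confluence (Geach) condition: ∀x ∀z (xRz → ∃w (xRw ∧ zRw)).
F1: fails — uRs but no w with uRw and sRw.
F2: satisfies the condition.
F3: fails — cRa but no w with cRw and aRw.
F4: satisfies the condition.
Valid on: F2, F4.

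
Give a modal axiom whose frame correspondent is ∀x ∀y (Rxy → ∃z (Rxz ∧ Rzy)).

This is density; the standard corresponding axiom is C4: □□s → □s.
Suppose □□s→□s is valid. Take Rxy and set V(s)={w : xR²w}. Then □□s at x, so □s at x, so s at y, i.e. ∃z(Rxz∧Rzy).

□□s → □s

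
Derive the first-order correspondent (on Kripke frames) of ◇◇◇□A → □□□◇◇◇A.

This is a Sahlqvist (Geach-type) schema ◇^3□^1A → □^3◇^3A.
Minimal-valuation argument: fix x; take any y with xR^3y and any z with xR^3z. Set V(A) to the set of worlds R-reachable from y in exactly 1 step. Then □^1A holds at y, so the antecedent holds at x; validity forces ◇^3A at z, giving a w with zR^3w and yR^1w.
First-order correspondent: ∀x ∀y ∀z ((xR³y ∧ xR³z) → ∃w (yRw ∧ zR³w)).

∀x ∀y ∀z ((xR³y ∧ xR³z) → ∃w (yRw ∧ zR³w))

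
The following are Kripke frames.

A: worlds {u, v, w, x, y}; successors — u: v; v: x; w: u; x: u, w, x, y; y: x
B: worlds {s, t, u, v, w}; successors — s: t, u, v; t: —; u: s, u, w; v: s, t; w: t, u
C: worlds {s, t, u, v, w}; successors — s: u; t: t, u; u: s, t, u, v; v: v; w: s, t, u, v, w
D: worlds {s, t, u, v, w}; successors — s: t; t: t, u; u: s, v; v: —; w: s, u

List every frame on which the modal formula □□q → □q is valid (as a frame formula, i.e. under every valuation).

C

Frame correspondent (Sahlqvist): ∀x ∀y (Rxy → ∃z (Rxz ∧ Rzy)) — i.e. density.
A: fails — Ruv but no z with Ruz and Rzv.
B: fails — Rwt but no z with Rwz and Rzt.
C: satisfies the condition.
D: fails — Ruv but no z with Ruz and Rzv.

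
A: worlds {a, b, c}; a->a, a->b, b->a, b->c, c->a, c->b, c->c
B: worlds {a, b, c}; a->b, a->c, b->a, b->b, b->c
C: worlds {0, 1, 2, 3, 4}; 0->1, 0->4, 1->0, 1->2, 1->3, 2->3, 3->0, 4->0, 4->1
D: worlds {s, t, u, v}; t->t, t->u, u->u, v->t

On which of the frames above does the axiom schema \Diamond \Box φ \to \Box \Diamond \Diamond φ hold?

A, D

This is the axiom for a generalized confluence (Geach) condition; its first-order frame correspondent is \forall x \forall y \forall z ((xRy \wedge xRz) \to \exists w (yRw \wedge z R^2 w)).
A: condition met.
B: fails — aRb, aRc but no w with bRw and cR²w.
C: fails — 1R0, 1R2 but no w with 0Rw and 2R²w.
D: condition met.
Valid on: A, D.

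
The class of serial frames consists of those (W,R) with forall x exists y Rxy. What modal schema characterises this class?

A defining formula is □q → ◇q (the D axiom).
Suppose □q→◇q is valid. At any x set V(q)=W. Then □q at x, so ◇q at x, so x has a successor.

□q → ◇q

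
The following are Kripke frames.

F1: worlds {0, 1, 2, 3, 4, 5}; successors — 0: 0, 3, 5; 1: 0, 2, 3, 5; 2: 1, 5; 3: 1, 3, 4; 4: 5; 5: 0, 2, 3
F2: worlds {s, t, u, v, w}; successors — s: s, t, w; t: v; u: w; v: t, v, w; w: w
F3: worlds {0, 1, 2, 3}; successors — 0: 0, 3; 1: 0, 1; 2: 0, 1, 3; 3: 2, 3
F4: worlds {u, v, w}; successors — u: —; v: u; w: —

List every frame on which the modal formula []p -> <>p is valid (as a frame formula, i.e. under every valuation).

F1, F2, F3

This is the axiom for seriality; its first-order frame correspondent is forall x exists y Rxy.
F1: satisfies the condition.
F2: satisfies the condition.
F3: satisfies the condition.
F4: fails — world u has no successor.
Valid on: F1, F2, F3.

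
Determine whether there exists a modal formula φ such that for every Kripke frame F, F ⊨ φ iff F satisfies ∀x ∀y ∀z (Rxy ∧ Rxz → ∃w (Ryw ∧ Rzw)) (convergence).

Yes, by ◇□q → □◇q

Yes: it is convergence, defined by the .2 schema ◇□q → □◇q.
Suppose ◇□q→□◇q is valid. Take Rxy, Rxz and set V(q)={w : Ryw}. Then □q at y so ◇□q at x, so □◇q at x, so ◇q at z, giving w with Rzw and Ryw.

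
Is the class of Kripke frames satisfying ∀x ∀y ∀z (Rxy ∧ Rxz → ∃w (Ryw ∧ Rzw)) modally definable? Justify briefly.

Yes, by ◇□p → □◇p

Yes: it is convergence, defined by the .2 schema ◇□p → □◇p.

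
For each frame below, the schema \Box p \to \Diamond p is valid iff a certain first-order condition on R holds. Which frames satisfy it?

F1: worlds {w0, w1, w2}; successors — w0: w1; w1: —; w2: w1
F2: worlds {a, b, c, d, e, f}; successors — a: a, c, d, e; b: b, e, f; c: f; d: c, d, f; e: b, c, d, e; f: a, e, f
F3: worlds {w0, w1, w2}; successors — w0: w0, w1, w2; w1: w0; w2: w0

F2, F3

The schema corresponds to seriality: \forall x \exists y Rxy.
F1: fails — world w1 has no successor.
F2: ✓.
F3: ✓.
Valid on: F2, F3.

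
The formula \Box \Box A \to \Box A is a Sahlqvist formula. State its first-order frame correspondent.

Density

Suppose □□A→□A is valid. Take Rxy and set V(A)={w : xR²w}. Then □□A at x, so □A at x, so A at y, i.e. ∃z(Rxz∧Rzy).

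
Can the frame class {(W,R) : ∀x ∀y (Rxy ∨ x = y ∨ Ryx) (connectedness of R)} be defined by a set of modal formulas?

Not definable by any modal formula

Any modally definable frame class is closed under disjoint unions.
Take 2 disjoint single-world reflexive frames: each is trivially connected, but their disjoint union has 2 worlds with no edge between distinct components, so it is not connected.
So the class is not modally definable.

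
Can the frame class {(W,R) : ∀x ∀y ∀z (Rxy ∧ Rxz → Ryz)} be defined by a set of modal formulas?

Definable; ◇q → □◇q defines it

This is a Sahlqvist condition; the 5 axiom ◇q → □◇q defines it.
Suppose ◇q→□◇q is valid. Take Rxy, Rxz and set V(q)={y}. Then ◇q at x, so □◇q at x, so ◇q at z, so some w with Rzw has q; w=y, i.e. Rzy. By symmetry of the argument, Ryz.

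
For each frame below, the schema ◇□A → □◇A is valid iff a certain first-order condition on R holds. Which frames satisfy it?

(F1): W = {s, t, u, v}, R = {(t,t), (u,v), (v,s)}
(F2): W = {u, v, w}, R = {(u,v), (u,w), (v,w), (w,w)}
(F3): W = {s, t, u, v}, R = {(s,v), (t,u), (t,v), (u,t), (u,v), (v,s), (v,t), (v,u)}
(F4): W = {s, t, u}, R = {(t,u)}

(F2), (F3)

The schema corresponds to convergence: ∀x ∀y ∀z (Rxy ∧ Rxz → ∃w (Ryw ∧ Rzw)).
(F1): fails — Rvs and Rvs but s and s have no common successor.
(F2): satisfies the condition.
(F3): satisfies the condition.
(F4): fails — Rtu and Rtu but u and u have no common successor.
Valid on: (F2), (F3).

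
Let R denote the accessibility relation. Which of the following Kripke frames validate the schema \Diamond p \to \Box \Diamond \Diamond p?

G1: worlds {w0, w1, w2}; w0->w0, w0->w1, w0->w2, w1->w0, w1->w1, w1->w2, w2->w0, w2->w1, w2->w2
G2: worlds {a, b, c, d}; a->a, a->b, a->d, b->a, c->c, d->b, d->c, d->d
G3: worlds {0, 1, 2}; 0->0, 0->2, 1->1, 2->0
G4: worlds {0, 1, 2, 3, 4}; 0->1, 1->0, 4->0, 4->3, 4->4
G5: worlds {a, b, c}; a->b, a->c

The schema corresponds to a generalized confluence (Geach) condition: \forall x \forall y \forall z ((xRy \wedge xRz) \to \exists w (y = w \wedge z R^2 w)).
G1: satisfies the condition.
G2: fails — dRb, dRc but no w with b=w and cR²w.
G3: satisfies the condition.
G4: fails — 4R0, 4R3 but no w with 0=w and 3R²w.
G5: fails — aRb, aRb but no w with b=w and bR²w.
Valid on: G1, G3.

G1, G3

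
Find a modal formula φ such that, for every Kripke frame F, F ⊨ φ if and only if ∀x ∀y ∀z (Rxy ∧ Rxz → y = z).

◇p → □p

This is partial functionality; the standard corresponding axiom is CD: ◇p → □p.
Suppose ◇p→□p is valid. Take Rxy, Rxz and set V(p)={y}. Then ◇p at x, so □p at x, so p at z, i.e. z=y.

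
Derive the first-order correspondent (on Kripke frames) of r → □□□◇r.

This is a Sahlqvist (Geach-type) schema ◇^0□^0r → □^3◇^1r.
Minimal-valuation argument: fix x; take any y with xR^0y and any z with xR^3z. Set V(r) to the set of worlds R-reachable from y in exactly 0 steps. Then □^0r holds at y, so the antecedent holds at x; validity forces ◇^1r at z, giving a w with zR^1w and yR^0w.
First-order correspondent: ∀x ∀z (xR³z → ∃w (x = w ∧ zRw)).

∀x ∀z (xR³z → ∃w (x = w ∧ zRw))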